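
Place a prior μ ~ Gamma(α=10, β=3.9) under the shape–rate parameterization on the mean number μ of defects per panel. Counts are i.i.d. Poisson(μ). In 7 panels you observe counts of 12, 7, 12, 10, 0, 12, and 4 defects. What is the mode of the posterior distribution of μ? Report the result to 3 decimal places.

μ̂_MAP = 6.055

Σxᵢ = 12+7+12+10+0+12+4 = 57, with n = 7.
Posterior ∝ μ^9e^(−3.9μ) · μ^57e^(−7μ) = μ^66e^(−10.9μ), i.e. Gamma(shape=67, rate=10.9).
The mode of a Gamma(a, b) with a ≥ 1 (shape–rate) is (a−1)/b = 66/10.9 ≈ 6.055.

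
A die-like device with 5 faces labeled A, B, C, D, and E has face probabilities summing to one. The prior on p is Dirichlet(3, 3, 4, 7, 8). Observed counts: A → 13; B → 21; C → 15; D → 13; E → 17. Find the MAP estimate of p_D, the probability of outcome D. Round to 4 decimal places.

MAP estimate of p_D = 0.1919

The posterior is Dirichlet(αᵢ + nᵢ) = Dirichlet(16, 24, 19, 20, 25).
For a Dirichlet(a₁,…,a_K) with all aᵢ > 1, the mode has j-th component (aⱼ − 1)/(Σaᵢ − K).
Here Σaᵢ = 104 and K = 5, so p_D = (20 − 1)/(104 − 5) = 19/99 ≈ 0.1919.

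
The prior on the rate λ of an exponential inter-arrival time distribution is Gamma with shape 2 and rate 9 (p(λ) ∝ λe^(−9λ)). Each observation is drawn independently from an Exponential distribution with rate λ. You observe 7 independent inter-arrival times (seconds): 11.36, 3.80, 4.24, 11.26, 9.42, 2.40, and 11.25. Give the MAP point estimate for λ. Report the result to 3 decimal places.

λ̂_MAP = 0.128

The Exponential(rate=λ) likelihood is ∝ λ^n e^(−λΣtᵢ). Here n = 7 and Σtᵢ = 11.36 + 3.80 + 4.24 + 11.26 + 9.42 + 2.40 + 11.25 = 53.73.
Posterior ∝ λe^(−9λ) · λ^7e^(−53.73λ) = λ^8e^(−62.73λ), i.e. Gamma(9, 62.73).
Mode = (a−1)/b = 8/62.73 ≈ 0.128.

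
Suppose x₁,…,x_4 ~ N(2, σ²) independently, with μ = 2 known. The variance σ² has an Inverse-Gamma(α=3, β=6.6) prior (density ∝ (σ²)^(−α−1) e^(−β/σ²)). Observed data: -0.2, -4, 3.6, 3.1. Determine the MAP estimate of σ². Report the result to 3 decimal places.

σ̂²_MAP = 4.818

Sum of squared deviations about the known mean: SS = (-0.2−2)² + (-4−2)² + (3.6−2)² + (3.1−2)² = 44.61.
The Normal likelihood contributes (σ²)^(−n/2) exp(−SS/(2σ²)), so the posterior is Inverse-Gamma(α + n/2, β + SS/2) = Inverse-Gamma(5, 28.905).
The mode of Inverse-Gamma(a, b) is b/(a+1) = 28.905/6 ≈ 4.818.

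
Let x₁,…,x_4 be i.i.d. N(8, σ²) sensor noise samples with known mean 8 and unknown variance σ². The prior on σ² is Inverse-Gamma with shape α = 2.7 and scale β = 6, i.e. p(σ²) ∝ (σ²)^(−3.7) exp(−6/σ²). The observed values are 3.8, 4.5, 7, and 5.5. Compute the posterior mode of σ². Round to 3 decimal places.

Sum of squared deviations about the known mean: SS = (3.8−8)² + (4.5−8)² + (7−8)² + (5.5−8)² = 37.14.
The Normal likelihood contributes (σ²)^(−n/2) exp(−SS/(2σ²)), so the posterior is Inverse-Gamma(α + n/2, β + SS/2) = Inverse-Gamma(4.7, 24.57).
The mode of Inverse-Gamma(a, b) is b/(a+1) = 24.57/5.7 ≈ 4.311.

σ̂²_MAP = 4.311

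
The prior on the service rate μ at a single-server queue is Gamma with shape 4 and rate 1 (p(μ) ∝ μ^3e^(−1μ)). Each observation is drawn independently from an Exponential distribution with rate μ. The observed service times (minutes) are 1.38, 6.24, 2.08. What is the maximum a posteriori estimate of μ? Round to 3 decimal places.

μ̂_MAP = 0.561

The Exponential(rate=μ) likelihood is ∝ μ^n e^(−μΣtᵢ). Here n = 3 and Σtᵢ = 1.38 + 6.24 + 2.08 = 9.70.
Posterior ∝ μ^3e^(−1μ) · μ^3e^(−9.70μ) = μ^6e^(−10.70μ), i.e. Gamma(7, 10.70).
Mode = (a−1)/b = 6/10.70 ≈ 0.561.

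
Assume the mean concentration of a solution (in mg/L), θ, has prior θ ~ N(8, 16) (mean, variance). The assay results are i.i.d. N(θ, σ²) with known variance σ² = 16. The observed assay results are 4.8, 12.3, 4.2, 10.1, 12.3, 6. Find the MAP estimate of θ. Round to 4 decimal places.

θ̂_MAP = 8.2429

n = 6; x̄ = (4.8 + 12.3 + 4.2 + 10.1 + 12.3 + 6)/6 = 49.7/6 = 497/60 ≈ 8.2833.
For a Normal prior and Normal likelihood with known variance, the posterior is Normal; its mode equals its mean, the precision-weighted average.
Prior precision 1/σ₀² = 1/16 = 0.0625; data precision n/σ² = 6/16 = 0.375.
θ̂ = (0.0625·8 + 0.375·(497/60)) / (0.0625 + 0.375) = 3.60625/0.4375 = 577/70 ≈ 8.2429.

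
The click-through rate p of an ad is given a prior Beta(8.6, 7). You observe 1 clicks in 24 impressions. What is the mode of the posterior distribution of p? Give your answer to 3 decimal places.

Prior: Beta(8.6, 7).
Data: 1 success in 24 trials. The binomial likelihood contributes p(1−p)^23, so the posterior is Beta(8.6+1, 7+23) = Beta(9.6, 30).
For Beta(a, b) with a, b > 1 the mode is (a−1)/(a+b−2) = 8.6/37.6 ≈ 0.229.

p̂_MAP = 0.229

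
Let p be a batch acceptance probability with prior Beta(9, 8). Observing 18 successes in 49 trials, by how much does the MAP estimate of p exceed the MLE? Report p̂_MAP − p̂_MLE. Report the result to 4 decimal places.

Posterior is Beta(27, 39); MAP = (27−1)/(66−2) = 26/64 ≈ 0.40625.
MLE ignores the prior: p̂_MLE = k/n = 18/49 ≈ 0.36735.
Difference = 26/64 − 18/49 = 61/1568 ≈ 0.0389.

MAP − MLE = 0.0389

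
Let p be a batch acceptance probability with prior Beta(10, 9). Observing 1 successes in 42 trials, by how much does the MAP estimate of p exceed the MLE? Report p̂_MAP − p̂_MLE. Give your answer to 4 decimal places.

MAP − MLE = 0.1457

Posterior is Beta(11, 50); MAP = (11−1)/(61−2) = 10/59 ≈ 0.16949.
MLE ignores the prior: p̂_MLE = k/n = 1/42 ≈ 0.02381.
Difference = 10/59 − 1/42 = 361/2478 ≈ 0.1457.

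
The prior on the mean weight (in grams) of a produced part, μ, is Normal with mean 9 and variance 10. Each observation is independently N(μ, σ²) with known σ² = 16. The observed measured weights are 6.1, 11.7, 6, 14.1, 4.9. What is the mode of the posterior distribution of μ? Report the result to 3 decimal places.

n = 5; x̄ = (6.1 + 11.7 + 6 + 14.1 + 4.9)/5 = 42.8/5 = 8.56.
For a Normal prior and Normal likelihood with known variance, the posterior is Normal; its mode equals its mean, the precision-weighted average.
Prior precision 1/σ₀² = 1/10 = 0.1; data precision n/σ² = 5/16 = 0.3125.
μ̂ = (0.1·9 + 0.3125·8.56) / (0.1 + 0.3125) = 3.575/0.4125 = 26/3 ≈ 8.667.

μ̂_MAP = 8.667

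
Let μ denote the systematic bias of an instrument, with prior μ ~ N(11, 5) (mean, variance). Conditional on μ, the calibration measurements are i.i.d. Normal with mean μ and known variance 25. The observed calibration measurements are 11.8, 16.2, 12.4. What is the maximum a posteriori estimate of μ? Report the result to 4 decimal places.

n = 3; x̄ = (11.8 + 16.2 + 12.4)/3 = 40.4/3 = 202/15 ≈ 13.4667.
For a Normal prior and Normal likelihood with known variance, the posterior is Normal; its mode equals its mean, the precision-weighted average.
Prior precision 1/σ₀² = 1/5 = 0.2; data precision n/σ² = 3/25 = 0.12.
μ̂ = (0.2·11 + 0.12·(202/15)) / (0.2 + 0.12) = 3.816/0.32 = 11.9250.

μ̂_MAP = 11.9250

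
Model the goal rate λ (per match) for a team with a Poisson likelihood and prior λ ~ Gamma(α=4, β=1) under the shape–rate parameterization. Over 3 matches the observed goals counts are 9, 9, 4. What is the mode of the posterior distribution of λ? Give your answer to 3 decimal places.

λ̂_MAP = 6.250

Σxᵢ = 9+9+4 = 22, with n = 3.
Posterior ∝ λ^3e^(−1λ) · λ^22e^(−3λ) = λ^25e^(−4λ), i.e. Gamma(shape=26, rate=4).
The mode of a Gamma(a, b) with a ≥ 1 (shape–rate) is (a−1)/b = 25/4 ≈ 6.250.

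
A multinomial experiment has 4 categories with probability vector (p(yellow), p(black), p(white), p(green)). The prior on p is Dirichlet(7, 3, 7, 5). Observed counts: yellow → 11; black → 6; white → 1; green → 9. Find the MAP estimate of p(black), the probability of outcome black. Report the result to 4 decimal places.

MAP estimate of p(black) = 0.1778

The posterior is Dirichlet(αᵢ + nᵢ) = Dirichlet(18, 9, 8, 14).
For a Dirichlet(a₁,…,a_K) with all aᵢ > 1, the mode has j-th component (aⱼ − 1)/(Σaᵢ − K).
Here Σaᵢ = 49 and K = 4, so p(black) = (9 − 1)/(49 − 4) = 8/45 ≈ 0.1778.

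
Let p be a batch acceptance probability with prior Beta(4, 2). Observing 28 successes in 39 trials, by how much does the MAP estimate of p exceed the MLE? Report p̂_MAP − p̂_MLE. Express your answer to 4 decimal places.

Posterior is Beta(32, 13); MAP = (32−1)/(45−2) = 31/43 ≈ 0.72093.
MLE ignores the prior: p̂_MLE = k/n = 28/39 ≈ 0.71795.
Difference = 31/43 − 28/39 = 5/1677 ≈ 0.0030.

MAP − MLE = 0.0030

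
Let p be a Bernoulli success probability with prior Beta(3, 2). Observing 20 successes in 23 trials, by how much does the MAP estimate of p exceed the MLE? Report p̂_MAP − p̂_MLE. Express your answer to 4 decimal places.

Posterior is Beta(23, 5); MAP = (23−1)/(28−2) = 22/26 ≈ 0.84615.
MLE ignores the prior: p̂_MLE = k/n = 20/23 ≈ 0.86957.
Difference = 22/26 − 20/23 = -7/299 ≈ -0.0234.

MAP − MLE = -0.0234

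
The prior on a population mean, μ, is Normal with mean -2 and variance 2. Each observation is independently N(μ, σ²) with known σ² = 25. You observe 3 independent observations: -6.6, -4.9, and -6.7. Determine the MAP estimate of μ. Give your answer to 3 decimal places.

μ̂_MAP = -2.787

n = 3; x̄ = ((-6.6) + (-4.9) + (-6.7))/3 = -18.2/3 = -91/15 ≈ -6.0667.
For a Normal prior and Normal likelihood with known variance, the posterior is Normal; its mode equals its mean, the precision-weighted average.
Prior precision 1/σ₀² = 1/2 = 0.5; data precision n/σ² = 3/25 = 0.12.
μ̂ = (0.5·(-2) + 0.12·(-91/15)) / (0.5 + 0.12) = (-1.728)/0.62 = -432/155 ≈ -2.787.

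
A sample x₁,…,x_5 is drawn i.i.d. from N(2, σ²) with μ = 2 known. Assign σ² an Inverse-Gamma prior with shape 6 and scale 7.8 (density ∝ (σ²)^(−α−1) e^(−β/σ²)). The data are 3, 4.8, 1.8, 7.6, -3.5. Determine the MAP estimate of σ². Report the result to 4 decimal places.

Sum of squared deviations about the known mean: SS = (3−2)² + (4.8−2)² + (1.8−2)² + (7.6−2)² + (-3.5−2)² = 70.49.
The Normal likelihood contributes (σ²)^(−n/2) exp(−SS/(2σ²)), so the posterior is Inverse-Gamma(α + n/2, β + SS/2) = Inverse-Gamma(8.5, 43.045).
The mode of Inverse-Gamma(a, b) is b/(a+1) = 43.045/9.5 ≈ 4.5311.

σ̂²_MAP = 4.5311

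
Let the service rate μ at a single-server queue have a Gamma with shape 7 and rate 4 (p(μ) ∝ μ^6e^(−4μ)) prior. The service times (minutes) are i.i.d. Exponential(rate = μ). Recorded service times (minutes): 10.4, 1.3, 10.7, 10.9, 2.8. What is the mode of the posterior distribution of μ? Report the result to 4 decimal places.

The Exponential(rate=μ) likelihood is ∝ μ^n e^(−μΣtᵢ). Here n = 5 and Σtᵢ = 10.4 + 1.3 + 10.7 + 10.9 + 2.8 = 36.1.
Posterior ∝ μ^6e^(−4μ) · μ^5e^(−36.1μ) = μ^11e^(−40.1μ), i.e. Gamma(12, 40.1).
Mode = (a−1)/b = 11/40.1 ≈ 0.2743.

μ̂_MAP = 0.2743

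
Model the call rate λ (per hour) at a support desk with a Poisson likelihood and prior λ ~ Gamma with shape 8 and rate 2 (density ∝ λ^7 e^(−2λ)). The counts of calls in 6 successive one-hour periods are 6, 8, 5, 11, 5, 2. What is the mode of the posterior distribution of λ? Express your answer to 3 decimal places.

λ̂_MAP = 5.500

Σxᵢ = 6+8+5+11+5+2 = 37, with n = 6.
Posterior ∝ λ^7e^(−2λ) · λ^37e^(−6λ) = λ^44e^(−8λ), i.e. Gamma(shape=45, rate=8).
The mode of a Gamma(a, b) with a ≥ 1 (shape–rate) is (a−1)/b = 44/8 ≈ 5.500.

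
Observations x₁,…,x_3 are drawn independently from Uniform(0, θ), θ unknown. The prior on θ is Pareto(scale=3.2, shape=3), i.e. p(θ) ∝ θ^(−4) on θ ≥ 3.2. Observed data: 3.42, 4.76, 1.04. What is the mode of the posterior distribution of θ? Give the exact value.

θ̂_MAP = 4.76

The Uniform(0, θ) likelihood is θ^(−n) for θ ≥ max(xᵢ), zero otherwise. Here max(xᵢ) = 4.76.
Posterior ∝ θ^(−4) · θ^(−3) = θ^(−7) on θ ≥ max(3.2, 4.76) = 4.76.
This density is strictly decreasing in θ, so the posterior mode lies at the lower boundary of the support.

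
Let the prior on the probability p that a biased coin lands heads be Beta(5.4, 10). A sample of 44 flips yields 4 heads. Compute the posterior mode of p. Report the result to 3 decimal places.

p̂_MAP = 0.146

Prior: Beta(5.4, 10).
Data: 4 successes in 44 trials. The binomial likelihood contributes p^4(1−p)^40, so the posterior is Beta(5.4+4, 10+40) = Beta(9.4, 50).
For Beta(a, b) with a, b > 1 the mode is (a−1)/(a+b−2) = 8.4/57.4 ≈ 0.146.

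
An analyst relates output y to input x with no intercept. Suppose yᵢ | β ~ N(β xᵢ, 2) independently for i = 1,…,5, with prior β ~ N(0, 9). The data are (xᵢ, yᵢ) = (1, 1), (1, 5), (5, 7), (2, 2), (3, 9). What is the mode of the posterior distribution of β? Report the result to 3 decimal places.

β̂_MAP = 1.790

log p(β | y) = −Σ(yᵢ − βxᵢ)²/(2·2) − β²/(2·9) + const.
Setting the derivative to zero: Σxᵢ(yᵢ − βxᵢ)/2 − β/9 = 0, so β = Σxᵢyᵢ / (Σxᵢ² + σ²/τ²).
Σxᵢyᵢ = 1·1 + 1·5 + 5·7 + 2·2 + 3·9 = 72; Σxᵢ² = 40; σ²/τ² = 2/9.
β̂_MAP = 72 / (40 + 2/9) = 72/(362/9) = 324/181 ≈ 1.790.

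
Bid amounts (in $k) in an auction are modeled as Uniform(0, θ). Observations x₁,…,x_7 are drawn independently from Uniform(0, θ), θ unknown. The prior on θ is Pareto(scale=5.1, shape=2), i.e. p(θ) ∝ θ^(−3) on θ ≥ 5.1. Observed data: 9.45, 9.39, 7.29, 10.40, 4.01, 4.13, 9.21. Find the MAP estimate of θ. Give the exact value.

θ̂_MAP = 10.40

The Uniform(0, θ) likelihood is θ^(−n) for θ ≥ max(xᵢ), zero otherwise. Here max(xᵢ) = 10.40.
Posterior ∝ θ^(−3) · θ^(−7) = θ^(−10) on θ ≥ max(5.1, 10.40) = 10.40.
This density is strictly decreasing in θ, so the posterior mode lies at the lower boundary of the support.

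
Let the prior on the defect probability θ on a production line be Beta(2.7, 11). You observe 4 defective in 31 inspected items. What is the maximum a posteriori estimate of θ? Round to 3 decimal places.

θ̂_MAP = 0.133

Prior: Beta(2.7, 11).
Data: 4 successes in 31 trials. The binomial likelihood contributes θ^4(1−θ)^27, so the posterior is Beta(2.7+4, 11+27) = Beta(6.7, 38).
For Beta(a, b) with a, b > 1 the mode is (a−1)/(a+b−2) = 5.7/42.7 ≈ 0.133.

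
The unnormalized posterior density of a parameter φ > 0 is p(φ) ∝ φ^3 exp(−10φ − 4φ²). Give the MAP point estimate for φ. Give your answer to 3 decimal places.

φ̂_MAP = 0.250

ℓ'(φ) = 3/φ − 10 − 8φ. Setting this to zero and multiplying by φ: 8φ² + 10φ − 3 = 0.
φ = (−10 + √(10² + 4·8·3)) / (2·8) = (−10 + √196) / 16 = (−10 + 14)/16 = 1/4.
ℓ''(φ) = −3/φ² − 8 < 0, confirming a maximum.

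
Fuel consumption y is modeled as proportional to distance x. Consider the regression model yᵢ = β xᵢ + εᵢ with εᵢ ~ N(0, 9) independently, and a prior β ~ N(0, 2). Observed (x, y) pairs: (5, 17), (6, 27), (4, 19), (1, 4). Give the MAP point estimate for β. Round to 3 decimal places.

log p(β | y) = −Σ(yᵢ − βxᵢ)²/(2·9) − β²/(2·2) + const.
Setting the derivative to zero: Σxᵢ(yᵢ − βxᵢ)/9 − β/2 = 0, so β = Σxᵢyᵢ / (Σxᵢ² + σ²/τ²).
Σxᵢyᵢ = 5·17 + 6·27 + 4·19 + 1·4 = 327; Σxᵢ² = 78; σ²/τ² = 4.5.
β̂_MAP = 327 / (78 + 4.5) = 327/82.5 ≈ 3.964.

β̂_MAP = 3.964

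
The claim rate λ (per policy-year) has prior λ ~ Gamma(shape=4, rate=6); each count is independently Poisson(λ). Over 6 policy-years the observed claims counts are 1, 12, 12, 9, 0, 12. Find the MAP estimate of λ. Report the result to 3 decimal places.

Σxᵢ = 1+12+12+9+0+12 = 46, with n = 6.
Posterior ∝ λ^3e^(−6λ) · λ^46e^(−6λ) = λ^49e^(−12λ), i.e. Gamma(shape=50, rate=12).
The mode of a Gamma(a, b) with a ≥ 1 (shape–rate) is (a−1)/b = 49/12 ≈ 4.083.

λ̂_MAP = 4.083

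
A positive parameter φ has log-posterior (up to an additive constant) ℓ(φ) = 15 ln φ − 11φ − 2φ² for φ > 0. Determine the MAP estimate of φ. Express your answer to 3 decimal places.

ℓ'(φ) = 15/φ − 11 − 4φ. Setting this to zero and multiplying by φ: 4φ² + 11φ − 15 = 0.
φ = (−11 + √(11² + 4·4·15)) / (2·4) = (−11 + √361) / 8 = (−11 + 19)/8 = 1.
ℓ''(φ) = −15/φ² − 4 < 0, confirming a maximum.

φ̂_MAP = 1.000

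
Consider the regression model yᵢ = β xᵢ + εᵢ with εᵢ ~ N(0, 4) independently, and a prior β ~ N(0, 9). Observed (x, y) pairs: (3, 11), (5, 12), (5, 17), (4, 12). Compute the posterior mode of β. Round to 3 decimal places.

β̂_MAP = 2.996

log p(β | y) = −Σ(yᵢ − βxᵢ)²/(2·4) − β²/(2·9) + const.
Setting the derivative to zero: Σxᵢ(yᵢ − βxᵢ)/4 − β/9 = 0, so β = Σxᵢyᵢ / (Σxᵢ² + σ²/τ²).
Σxᵢyᵢ = 3·11 + 5·12 + 5·17 + 4·12 = 226; Σxᵢ² = 75; σ²/τ² = 4/9.
β̂_MAP = 226 / (75 + 4/9) = 226/(679/9) = 2034/679 ≈ 2.996.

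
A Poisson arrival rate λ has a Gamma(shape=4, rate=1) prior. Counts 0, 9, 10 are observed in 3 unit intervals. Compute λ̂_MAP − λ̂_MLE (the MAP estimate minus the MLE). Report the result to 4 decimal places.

MAP − MLE = -0.8333

Σxᵢ = 19. Posterior is Gamma(23, 4); MAP = (23−1)/4 = 22/4 ≈ 5.50000.
MLE = x̄ = 19/3 ≈ 6.33333.
Difference = 22/4 − 19/3 = -5/6 ≈ -0.8333.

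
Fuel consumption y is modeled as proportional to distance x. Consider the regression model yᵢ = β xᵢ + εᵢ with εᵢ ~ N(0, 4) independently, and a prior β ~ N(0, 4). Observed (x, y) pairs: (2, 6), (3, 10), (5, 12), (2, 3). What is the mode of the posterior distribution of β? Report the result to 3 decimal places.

β̂_MAP = 2.512

log p(β | y) = −Σ(yᵢ − βxᵢ)²/(2·4) − β²/(2·4) + const.
Setting the derivative to zero: Σxᵢ(yᵢ − βxᵢ)/4 − β/4 = 0, so β = Σxᵢyᵢ / (Σxᵢ² + σ²/τ²).
Σxᵢyᵢ = 2·6 + 3·10 + 5·12 + 2·3 = 108; Σxᵢ² = 42; σ²/τ² = 1.
β̂_MAP = 108 / (42 + 1) = 108/43 ≈ 2.512.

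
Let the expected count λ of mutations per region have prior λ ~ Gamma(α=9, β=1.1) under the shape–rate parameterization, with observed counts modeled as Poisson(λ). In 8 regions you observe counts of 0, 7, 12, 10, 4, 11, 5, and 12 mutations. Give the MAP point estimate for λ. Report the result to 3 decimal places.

λ̂_MAP = 7.582

Σxᵢ = 0+7+12+10+4+11+5+12 = 61, with n = 8.
Posterior ∝ λ^8e^(−1.1λ) · λ^61e^(−8λ) = λ^69e^(−9.1λ), i.e. Gamma(shape=70, rate=9.1).
The mode of a Gamma(a, b) with a ≥ 1 (shape–rate) is (a−1)/b = 69/9.1 ≈ 7.582.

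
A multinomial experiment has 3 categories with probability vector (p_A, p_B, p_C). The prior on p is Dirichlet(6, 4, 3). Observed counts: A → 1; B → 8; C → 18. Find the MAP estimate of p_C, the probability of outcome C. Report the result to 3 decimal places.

The posterior is Dirichlet(αᵢ + nᵢ) = Dirichlet(7, 12, 21).
For a Dirichlet(a₁,…,a_K) with all aᵢ > 1, the mode has j-th component (aⱼ − 1)/(Σaᵢ − K).
Here Σaᵢ = 40 and K = 3, so p_C = (21 − 1)/(40 − 3) = 20/37 ≈ 0.541.

MAP estimate of p_C = 0.541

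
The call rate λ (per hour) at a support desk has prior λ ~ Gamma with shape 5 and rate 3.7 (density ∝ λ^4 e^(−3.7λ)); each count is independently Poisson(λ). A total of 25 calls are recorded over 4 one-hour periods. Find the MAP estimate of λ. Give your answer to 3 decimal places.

λ̂_MAP = 3.766

Σxᵢ = 25, n = 4.
Posterior ∝ λ^4e^(−3.7λ) · λ^25e^(−4λ) = λ^29e^(−7.7λ), i.e. Gamma(shape=30, rate=7.7).
The mode of a Gamma(a, b) with a ≥ 1 (shape–rate) is (a−1)/b = 29/7.7 ≈ 3.766.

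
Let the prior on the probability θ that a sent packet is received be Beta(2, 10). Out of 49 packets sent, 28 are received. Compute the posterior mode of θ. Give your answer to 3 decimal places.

Prior: Beta(2, 10).
Data: 28 successes in 49 trials. The binomial likelihood contributes θ^28(1−θ)^21, so the posterior is Beta(2+28, 10+21) = Beta(30, 31).
For Beta(a, b) with a, b > 1 the mode is (a−1)/(a+b−2) = 29/59 ≈ 0.492.

θ̂_MAP = 0.492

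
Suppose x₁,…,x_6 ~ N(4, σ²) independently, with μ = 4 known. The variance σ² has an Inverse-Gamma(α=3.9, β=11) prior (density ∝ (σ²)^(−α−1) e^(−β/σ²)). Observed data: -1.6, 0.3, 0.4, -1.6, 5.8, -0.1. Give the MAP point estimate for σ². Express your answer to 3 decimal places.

Sum of squared deviations about the known mean: SS = (-1.6−4)² + (0.3−4)² + (0.4−4)² + (-1.6−4)² + (5.8−4)² + (-0.1−4)² = 109.42.
The Normal likelihood contributes (σ²)^(−n/2) exp(−SS/(2σ²)), so the posterior is Inverse-Gamma(α + n/2, β + SS/2) = Inverse-Gamma(6.9, 65.71).
The mode of Inverse-Gamma(a, b) is b/(a+1) = 65.71/7.9 ≈ 8.318.

σ̂²_MAP = 8.318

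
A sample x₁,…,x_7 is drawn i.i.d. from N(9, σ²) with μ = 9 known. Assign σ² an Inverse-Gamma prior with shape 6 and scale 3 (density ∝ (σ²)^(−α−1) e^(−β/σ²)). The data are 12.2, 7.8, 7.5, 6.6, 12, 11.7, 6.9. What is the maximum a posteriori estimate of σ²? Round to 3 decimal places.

σ̂²_MAP = 2.209

Sum of squared deviations about the known mean: SS = (12.2−9)² + (7.8−9)² + (7.5−9)² + (6.6−9)² + (12−9)² + (11.7−9)² + (6.9−9)² = 40.39.
The Normal likelihood contributes (σ²)^(−n/2) exp(−SS/(2σ²)), so the posterior is Inverse-Gamma(α + n/2, β + SS/2) = Inverse-Gamma(9.5, 23.195).
The mode of Inverse-Gamma(a, b) is b/(a+1) = 23.195/10.5 ≈ 2.209.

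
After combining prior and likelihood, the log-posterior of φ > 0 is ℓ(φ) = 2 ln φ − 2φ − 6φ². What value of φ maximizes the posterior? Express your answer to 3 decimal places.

ℓ'(φ) = 2/φ − 2 − 12φ. Setting this to zero and multiplying by φ: 12φ² + 2φ − 2 = 0.
φ = (−2 + √(2² + 4·12·2)) / (2·12) = (−2 + √100) / 24 = (−2 + 10)/24 = 1/3.
ℓ''(φ) = −2/φ² − 12 < 0, confirming a maximum.

φ̂_MAP = 0.333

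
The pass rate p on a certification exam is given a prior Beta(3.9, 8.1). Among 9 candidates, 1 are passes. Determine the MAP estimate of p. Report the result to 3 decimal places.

Prior: Beta(3.9, 8.1).
Data: 1 success in 9 trials. The binomial likelihood contributes p(1−p)^8, so the posterior is Beta(3.9+1, 8.1+8) = Beta(4.9, 16.1).
For Beta(a, b) with a, b > 1 the mode is (a−1)/(a+b−2) = 3.9/19 ≈ 0.205.

p̂_MAP = 0.205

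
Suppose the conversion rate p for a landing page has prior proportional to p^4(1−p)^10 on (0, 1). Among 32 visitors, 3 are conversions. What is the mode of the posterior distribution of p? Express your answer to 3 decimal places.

The prior density ∝ p^4(1−p)^10 is the kernel of Beta(5, 11).
Data: 3 successes in 32 trials. The binomial likelihood contributes p^3(1−p)^29, so the posterior is Beta(5+3, 11+29) = Beta(8, 40).
For Beta(a, b) with a, b > 1 the mode is (a−1)/(a+b−2) = 7/46 ≈ 0.152.

p̂_MAP = 0.152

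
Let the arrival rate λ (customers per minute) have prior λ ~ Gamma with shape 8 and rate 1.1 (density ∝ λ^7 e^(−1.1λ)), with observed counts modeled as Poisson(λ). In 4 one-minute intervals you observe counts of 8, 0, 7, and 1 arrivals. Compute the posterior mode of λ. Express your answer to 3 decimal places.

λ̂_MAP = 4.510

Σxᵢ = 8+0+7+1 = 16, with n = 4.
Posterior ∝ λ^7e^(−1.1λ) · λ^16e^(−4λ) = λ^23e^(−5.1λ), i.e. Gamma(shape=24, rate=5.1).
The mode of a Gamma(a, b) with a ≥ 1 (shape–rate) is (a−1)/b = 23/5.1 ≈ 4.510.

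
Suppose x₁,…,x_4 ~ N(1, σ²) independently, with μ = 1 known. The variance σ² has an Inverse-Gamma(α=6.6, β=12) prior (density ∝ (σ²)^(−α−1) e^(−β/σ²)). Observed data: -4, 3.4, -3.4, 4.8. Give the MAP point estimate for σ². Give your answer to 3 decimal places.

Sum of squared deviations about the known mean: SS = (-4−1)² + (3.4−1)² + (-3.4−1)² + (4.8−1)² = 64.56.
The Normal likelihood contributes (σ²)^(−n/2) exp(−SS/(2σ²)), so the posterior is Inverse-Gamma(α + n/2, β + SS/2) = Inverse-Gamma(8.6, 44.28).
The mode of Inverse-Gamma(a, b) is b/(a+1) = 44.28/9.6 ≈ 4.613.

σ̂²_MAP = 4.613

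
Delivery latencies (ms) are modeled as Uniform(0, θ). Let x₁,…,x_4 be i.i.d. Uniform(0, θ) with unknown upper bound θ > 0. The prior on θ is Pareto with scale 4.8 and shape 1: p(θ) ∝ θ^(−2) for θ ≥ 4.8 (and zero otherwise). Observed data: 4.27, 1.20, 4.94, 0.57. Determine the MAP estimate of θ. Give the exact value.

The Uniform(0, θ) likelihood is θ^(−n) for θ ≥ max(xᵢ), zero otherwise. Here max(xᵢ) = 4.94.
Posterior ∝ θ^(−2) · θ^(−4) = θ^(−6) on θ ≥ max(4.8, 4.94) = 4.94.
This density is strictly decreasing in θ, so the posterior mode lies at the lower boundary of the support.

θ̂_MAP = 4.94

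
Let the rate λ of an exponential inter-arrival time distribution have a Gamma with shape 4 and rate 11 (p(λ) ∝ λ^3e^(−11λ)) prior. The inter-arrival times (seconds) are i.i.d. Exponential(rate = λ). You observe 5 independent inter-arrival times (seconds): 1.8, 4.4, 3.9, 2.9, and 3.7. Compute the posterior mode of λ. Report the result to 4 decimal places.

The Exponential(rate=λ) likelihood is ∝ λ^n e^(−λΣtᵢ). Here n = 5 and Σtᵢ = 1.8 + 4.4 + 3.9 + 2.9 + 3.7 = 16.7.
Posterior ∝ λ^3e^(−11λ) · λ^5e^(−16.7λ) = λ^8e^(−27.7λ), i.e. Gamma(9, 27.7).
Mode = (a−1)/b = 8/27.7 ≈ 0.2888.

λ̂_MAP = 0.2888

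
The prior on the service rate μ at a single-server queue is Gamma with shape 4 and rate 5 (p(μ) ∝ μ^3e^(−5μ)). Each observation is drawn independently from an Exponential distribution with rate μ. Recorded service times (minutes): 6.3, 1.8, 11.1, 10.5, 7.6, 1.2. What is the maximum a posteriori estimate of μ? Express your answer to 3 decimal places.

The Exponential(rate=μ) likelihood is ∝ μ^n e^(−μΣtᵢ). Here n = 6 and Σtᵢ = 6.3 + 1.8 + 11.1 + 10.5 + 7.6 + 1.2 = 38.5.
Posterior ∝ μ^3e^(−5μ) · μ^6e^(−38.5μ) = μ^9e^(−43.5μ), i.e. Gamma(10, 43.5).
Mode = (a−1)/b = 9/43.5 ≈ 0.207.

μ̂_MAP = 0.207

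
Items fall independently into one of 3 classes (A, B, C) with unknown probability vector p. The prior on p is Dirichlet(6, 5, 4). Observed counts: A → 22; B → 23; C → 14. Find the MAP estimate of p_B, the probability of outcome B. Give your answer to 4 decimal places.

MAP estimate of p_B = 0.3803

The posterior is Dirichlet(αᵢ + nᵢ) = Dirichlet(28, 28, 18).
For a Dirichlet(a₁,…,a_K) with all aᵢ > 1, the mode has j-th component (aⱼ − 1)/(Σaᵢ − K).
Here Σaᵢ = 74 and K = 3, so p_B = (28 − 1)/(74 − 3) = 27/71 ≈ 0.3803.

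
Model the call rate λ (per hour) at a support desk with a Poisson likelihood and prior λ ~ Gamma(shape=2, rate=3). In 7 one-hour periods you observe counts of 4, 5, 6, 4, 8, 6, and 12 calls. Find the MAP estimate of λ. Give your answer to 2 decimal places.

λ̂_MAP = 4.60

Σxᵢ = 4+5+6+4+8+6+12 = 45, with n = 7.
Posterior ∝ λe^(−3λ) · λ^45e^(−7λ) = λ^46e^(−10λ), i.e. Gamma(shape=47, rate=10).
The mode of a Gamma(a, b) with a ≥ 1 (shape–rate) is (a−1)/b = 46/10 ≈ 4.60.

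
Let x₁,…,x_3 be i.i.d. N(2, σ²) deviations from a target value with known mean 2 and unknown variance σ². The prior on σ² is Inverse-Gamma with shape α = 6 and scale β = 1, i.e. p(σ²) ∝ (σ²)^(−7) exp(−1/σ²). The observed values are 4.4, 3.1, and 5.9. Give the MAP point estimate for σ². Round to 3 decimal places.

σ̂²_MAP = 1.422

Sum of squared deviations about the known mean: SS = (4.4−2)² + (3.1−2)² + (5.9−2)² = 22.18.
The Normal likelihood contributes (σ²)^(−n/2) exp(−SS/(2σ²)), so the posterior is Inverse-Gamma(α + n/2, β + SS/2) = Inverse-Gamma(7.5, 12.09).
The mode of Inverse-Gamma(a, b) is b/(a+1) = 12.09/8.5 ≈ 1.422.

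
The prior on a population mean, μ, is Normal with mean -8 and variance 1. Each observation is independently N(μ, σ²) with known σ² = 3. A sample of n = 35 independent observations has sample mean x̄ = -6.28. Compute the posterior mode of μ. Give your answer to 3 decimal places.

n = 35, x̄ = -6.28.
For a Normal prior and Normal likelihood with known variance, the posterior is Normal; its mode equals its mean, the precision-weighted average.
Prior precision 1/σ₀² = 1/1 = 1; data precision n/σ² = 35/3.
μ̂ = (1·(-8) + (35/3)·(-6.28)) / (1 + 35/3) = (-1219/15)/(38/3) = -1219/190 ≈ -6.416.

μ̂_MAP = -6.416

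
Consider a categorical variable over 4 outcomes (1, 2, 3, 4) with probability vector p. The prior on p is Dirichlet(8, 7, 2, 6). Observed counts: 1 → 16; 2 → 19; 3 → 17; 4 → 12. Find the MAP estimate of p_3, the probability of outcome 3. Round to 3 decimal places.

The posterior is Dirichlet(αᵢ + nᵢ) = Dirichlet(24, 26, 19, 18).
For a Dirichlet(a₁,…,a_K) with all aᵢ > 1, the mode has j-th component (aⱼ − 1)/(Σaᵢ − K).
Here Σaᵢ = 87 and K = 4, so p_3 = (19 − 1)/(87 − 4) = 18/83 ≈ 0.217.

MAP estimate: 0.217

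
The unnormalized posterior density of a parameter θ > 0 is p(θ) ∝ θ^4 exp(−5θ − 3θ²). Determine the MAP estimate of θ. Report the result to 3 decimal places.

ℓ'(θ) = 4/θ − 5 − 6θ. Setting this to zero and multiplying by θ: 6θ² + 5θ − 4 = 0.
θ = (−5 + √(5² + 4·6·4)) / (2·6) = (−5 + √121) / 12 = (−5 + 11)/12 = 1/2.
ℓ''(θ) = −4/θ² − 6 < 0, confirming a maximum.

θ̂_MAP = 0.500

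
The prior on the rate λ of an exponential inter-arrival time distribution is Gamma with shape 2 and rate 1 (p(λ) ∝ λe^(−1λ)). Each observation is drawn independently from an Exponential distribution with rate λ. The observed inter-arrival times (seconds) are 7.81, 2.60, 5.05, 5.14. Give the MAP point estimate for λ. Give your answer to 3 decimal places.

The Exponential(rate=λ) likelihood is ∝ λ^n e^(−λΣtᵢ). Here n = 4 and Σtᵢ = 7.81 + 2.60 + 5.05 + 5.14 = 20.60.
Posterior ∝ λe^(−1λ) · λ^4e^(−20.60λ) = λ^5e^(−21.60λ), i.e. Gamma(6, 21.60).
Mode = (a−1)/b = 5/21.60 ≈ 0.231.

λ̂_MAP = 0.231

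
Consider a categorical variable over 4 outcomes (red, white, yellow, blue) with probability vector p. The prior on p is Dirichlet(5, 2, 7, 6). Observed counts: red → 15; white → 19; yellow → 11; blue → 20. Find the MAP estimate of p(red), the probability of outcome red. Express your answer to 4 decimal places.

The posterior is Dirichlet(αᵢ + nᵢ) = Dirichlet(20, 21, 18, 26).
For a Dirichlet(a₁,…,a_K) with all aᵢ > 1, the mode has j-th component (aⱼ − 1)/(Σaᵢ − K).
Here Σaᵢ = 85 and K = 4, so p(red) = (20 − 1)/(85 − 4) = 19/81 ≈ 0.2346.

MAP estimate of p(red) = 0.2346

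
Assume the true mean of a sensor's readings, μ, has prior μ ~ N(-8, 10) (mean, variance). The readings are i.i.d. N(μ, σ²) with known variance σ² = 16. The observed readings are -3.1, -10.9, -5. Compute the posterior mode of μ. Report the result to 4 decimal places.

μ̂_MAP = -6.9130

n = 3; x̄ = ((-3.1) + (-10.9) + (-5))/3 = -19/3 = -19/3 ≈ -6.3333.
For a Normal prior and Normal likelihood with known variance, the posterior is Normal; its mode equals its mean, the precision-weighted average.
Prior precision 1/σ₀² = 1/10 = 0.1; data precision n/σ² = 3/16 = 0.1875.
μ̂ = (0.1·(-8) + 0.1875·(-19/3)) / (0.1 + 0.1875) = (-1.9875)/0.2875 = -159/23 ≈ -6.9130.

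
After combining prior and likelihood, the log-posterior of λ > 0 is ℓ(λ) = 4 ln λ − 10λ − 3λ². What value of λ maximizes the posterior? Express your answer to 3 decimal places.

ℓ'(λ) = 4/λ − 10 − 6λ. Setting this to zero and multiplying by λ: 6λ² + 10λ − 4 = 0.
λ = (−10 + √(10² + 4·6·4)) / (2·6) = (−10 + √196) / 12 = (−10 + 14)/12 = 1/3.
ℓ''(λ) = −4/λ² − 6 < 0, confirming a maximum.

λ̂_MAP = 0.333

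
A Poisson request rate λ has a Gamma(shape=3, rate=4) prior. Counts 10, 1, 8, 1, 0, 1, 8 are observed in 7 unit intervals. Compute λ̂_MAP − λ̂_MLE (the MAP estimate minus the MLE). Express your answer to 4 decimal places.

Σxᵢ = 29. Posterior is Gamma(32, 11); MAP = (32−1)/11 = 31/11 ≈ 2.81818.
MLE = x̄ = 29/7 ≈ 4.14286.
Difference = 31/11 − 29/7 = -102/77 ≈ -1.3247.

MAP − MLE = -1.3247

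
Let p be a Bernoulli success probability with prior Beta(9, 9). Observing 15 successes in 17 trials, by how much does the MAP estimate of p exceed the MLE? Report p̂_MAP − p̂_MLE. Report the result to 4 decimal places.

Posterior is Beta(24, 11); MAP = (24−1)/(35−2) = 23/33 ≈ 0.69697.
MLE ignores the prior: p̂_MLE = k/n = 15/17 ≈ 0.88235.
Difference = 23/33 − 15/17 = -104/561 ≈ -0.1854.

MAP − MLE = -0.1854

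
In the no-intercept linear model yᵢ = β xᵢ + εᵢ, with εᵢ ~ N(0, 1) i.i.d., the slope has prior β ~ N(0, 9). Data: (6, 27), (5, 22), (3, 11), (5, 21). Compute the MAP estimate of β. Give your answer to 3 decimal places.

log p(β | y) = −Σ(yᵢ − βxᵢ)²/(2·1) − β²/(2·9) + const.
Setting the derivative to zero: Σxᵢ(yᵢ − βxᵢ)/1 − β/9 = 0, so β = Σxᵢyᵢ / (Σxᵢ² + σ²/τ²).
Σxᵢyᵢ = 6·27 + 5·22 + 3·11 + 5·21 = 410; Σxᵢ² = 95; σ²/τ² = 1/9.
β̂_MAP = 410 / (95 + 1/9) = 410/(856/9) = 1845/428 ≈ 4.311.

β̂_MAP = 4.311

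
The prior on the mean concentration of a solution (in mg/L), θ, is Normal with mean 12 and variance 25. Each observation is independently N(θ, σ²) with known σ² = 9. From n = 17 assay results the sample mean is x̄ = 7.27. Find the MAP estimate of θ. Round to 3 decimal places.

n = 17, x̄ = 7.27.
For a Normal prior and Normal likelihood with known variance, the posterior is Normal; its mode equals its mean, the precision-weighted average.
Prior precision 1/σ₀² = 1/25 = 0.04; data precision n/σ² = 17/9.
θ̂ = (0.04·12 + (17/9)·7.27) / (0.04 + 17/9) = (12791/900)/(434/225) = 12791/1736 ≈ 7.368.

θ̂_MAP = 7.368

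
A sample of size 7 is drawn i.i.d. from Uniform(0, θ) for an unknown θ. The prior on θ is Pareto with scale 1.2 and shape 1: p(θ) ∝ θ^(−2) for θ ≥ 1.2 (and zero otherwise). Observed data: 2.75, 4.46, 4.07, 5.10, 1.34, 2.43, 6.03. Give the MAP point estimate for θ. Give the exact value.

The Uniform(0, θ) likelihood is θ^(−n) for θ ≥ max(xᵢ), zero otherwise. Here max(xᵢ) = 6.03.
Posterior ∝ θ^(−2) · θ^(−7) = θ^(−9) on θ ≥ max(1.2, 6.03) = 6.03.
This density is strictly decreasing in θ, so the posterior mode lies at the lower boundary of the support.

θ̂_MAP = 6.03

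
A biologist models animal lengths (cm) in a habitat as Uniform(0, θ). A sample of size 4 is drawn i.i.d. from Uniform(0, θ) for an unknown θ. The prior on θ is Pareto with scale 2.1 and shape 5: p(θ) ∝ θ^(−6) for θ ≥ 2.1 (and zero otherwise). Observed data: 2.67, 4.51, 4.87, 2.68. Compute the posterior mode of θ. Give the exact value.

θ̂_MAP = 4.87

The Uniform(0, θ) likelihood is θ^(−n) for θ ≥ max(xᵢ), zero otherwise. Here max(xᵢ) = 4.87.
Posterior ∝ θ^(−6) · θ^(−4) = θ^(−10) on θ ≥ max(2.1, 4.87) = 4.87.
This density is strictly decreasing in θ, so the posterior mode lies at the lower boundary of the support.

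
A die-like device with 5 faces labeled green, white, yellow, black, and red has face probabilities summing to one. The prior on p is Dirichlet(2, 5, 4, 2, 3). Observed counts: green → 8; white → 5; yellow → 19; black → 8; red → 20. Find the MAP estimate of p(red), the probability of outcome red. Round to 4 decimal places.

MAP estimate of p(red) = 0.3099

The posterior is Dirichlet(αᵢ + nᵢ) = Dirichlet(10, 10, 23, 10, 23).
For a Dirichlet(a₁,…,a_K) with all aᵢ > 1, the mode has j-th component (aⱼ − 1)/(Σaᵢ − K).
Here Σaᵢ = 76 and K = 5, so p(red) = (23 − 1)/(76 − 5) = 22/71 ≈ 0.3099.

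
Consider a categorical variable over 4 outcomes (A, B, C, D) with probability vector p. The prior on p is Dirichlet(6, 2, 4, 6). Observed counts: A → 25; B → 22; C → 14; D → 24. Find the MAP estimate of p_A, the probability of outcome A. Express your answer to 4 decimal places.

The posterior is Dirichlet(αᵢ + nᵢ) = Dirichlet(31, 24, 18, 30).
For a Dirichlet(a₁,…,a_K) with all aᵢ > 1, the mode has j-th component (aⱼ − 1)/(Σaᵢ − K).
Here Σaᵢ = 103 and K = 4, so p_A = (31 − 1)/(103 − 4) = 30/99 ≈ 0.3030.

MAP estimate of p_A = 0.3030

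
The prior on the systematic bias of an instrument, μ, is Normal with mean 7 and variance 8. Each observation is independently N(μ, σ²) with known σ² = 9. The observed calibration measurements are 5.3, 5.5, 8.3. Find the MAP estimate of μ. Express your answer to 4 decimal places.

μ̂_MAP = 6.5394

n = 3; x̄ = (5.3 + 5.5 + 8.3)/3 = 19.1/3 = 191/30 ≈ 6.3667.
For a Normal prior and Normal likelihood with known variance, the posterior is Normal; its mode equals its mean, the precision-weighted average.
Prior precision 1/σ₀² = 1/8 = 0.125; data precision n/σ² = 3/9 = 1/3.
μ̂ = (0.125·7 + (1/3)·(191/30)) / (0.125 + 1/3) = (1079/360)/(11/24) = 1079/165 ≈ 6.5394.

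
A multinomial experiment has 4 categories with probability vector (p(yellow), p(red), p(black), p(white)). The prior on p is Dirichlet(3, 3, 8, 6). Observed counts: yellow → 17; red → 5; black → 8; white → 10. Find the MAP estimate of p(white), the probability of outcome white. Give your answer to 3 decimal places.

MAP estimate of p(white) = 0.268

The posterior is Dirichlet(αᵢ + nᵢ) = Dirichlet(20, 8, 16, 16).
For a Dirichlet(a₁,…,a_K) with all aᵢ > 1, the mode has j-th component (aⱼ − 1)/(Σaᵢ − K).
Here Σaᵢ = 60 and K = 4, so p(white) = (16 − 1)/(60 − 4) = 15/56 ≈ 0.268.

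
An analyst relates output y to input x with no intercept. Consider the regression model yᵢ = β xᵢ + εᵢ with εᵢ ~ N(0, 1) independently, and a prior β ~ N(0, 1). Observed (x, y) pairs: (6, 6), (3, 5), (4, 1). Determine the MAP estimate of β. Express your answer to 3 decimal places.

log p(β | y) = −Σ(yᵢ − βxᵢ)²/(2·1) − β²/(2·1) + const.
Setting the derivative to zero: Σxᵢ(yᵢ − βxᵢ)/1 − β/1 = 0, so β = Σxᵢyᵢ / (Σxᵢ² + σ²/τ²).
Σxᵢyᵢ = 6·6 + 3·5 + 4·1 = 55; Σxᵢ² = 61; σ²/τ² = 1.
β̂_MAP = 55 / (61 + 1) = 55/62 ≈ 0.887.

β̂_MAP = 0.887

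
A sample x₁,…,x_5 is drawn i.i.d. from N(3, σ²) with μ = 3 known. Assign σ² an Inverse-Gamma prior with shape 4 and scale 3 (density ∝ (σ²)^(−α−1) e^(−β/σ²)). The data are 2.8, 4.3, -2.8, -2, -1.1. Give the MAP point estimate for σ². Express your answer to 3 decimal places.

σ̂²_MAP = 5.545

Sum of squared deviations about the known mean: SS = (2.8−3)² + (4.3−3)² + (-2.8−3)² + (-2−3)² + (-1.1−3)² = 77.18.
The Normal likelihood contributes (σ²)^(−n/2) exp(−SS/(2σ²)), so the posterior is Inverse-Gamma(α + n/2, β + SS/2) = Inverse-Gamma(6.5, 41.59).
The mode of Inverse-Gamma(a, b) is b/(a+1) = 41.59/7.5 ≈ 5.545.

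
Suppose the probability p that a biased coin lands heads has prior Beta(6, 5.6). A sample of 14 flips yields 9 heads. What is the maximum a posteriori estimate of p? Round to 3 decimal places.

p̂_MAP = 0.593

Prior: Beta(6, 5.6).
Data: 9 successes in 14 trials. The binomial likelihood contributes p^9(1−p)^5, so the posterior is Beta(6+9, 5.6+5) = Beta(15, 10.6).
For Beta(a, b) with a, b > 1 the mode is (a−1)/(a+b−2) = 14/23.6 ≈ 0.593.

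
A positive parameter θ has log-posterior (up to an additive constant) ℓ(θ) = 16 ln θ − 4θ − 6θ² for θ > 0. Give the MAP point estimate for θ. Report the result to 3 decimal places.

θ̂_MAP = 1.000

ℓ'(θ) = 16/θ − 4 − 12θ. Setting this to zero and multiplying by θ: 12θ² + 4θ − 16 = 0.
θ = (−4 + √(4² + 4·12·16)) / (2·12) = (−4 + √784) / 24 = (−4 + 28)/24 = 1.
ℓ''(θ) = −16/θ² − 12 < 0, confirming a maximum.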